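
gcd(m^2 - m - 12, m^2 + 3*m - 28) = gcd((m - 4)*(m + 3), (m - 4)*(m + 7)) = m - 4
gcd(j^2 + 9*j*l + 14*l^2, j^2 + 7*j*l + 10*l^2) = j + 2*l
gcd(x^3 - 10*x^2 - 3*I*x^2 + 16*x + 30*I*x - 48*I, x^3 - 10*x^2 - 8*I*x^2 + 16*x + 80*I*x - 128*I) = x^2 - 10*x + 16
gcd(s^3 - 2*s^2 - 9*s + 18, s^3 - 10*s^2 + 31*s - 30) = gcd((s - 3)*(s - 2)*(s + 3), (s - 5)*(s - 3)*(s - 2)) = s^2 - 5*s + 6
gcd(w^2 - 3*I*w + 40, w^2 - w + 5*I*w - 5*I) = w + 5*I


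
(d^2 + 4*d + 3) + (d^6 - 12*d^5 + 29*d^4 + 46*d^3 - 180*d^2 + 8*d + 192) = d^6 - 12*d^5 + 29*d^4 + 46*d^3 - 179*d^2 + 12*d + 195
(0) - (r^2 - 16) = 16 - r^2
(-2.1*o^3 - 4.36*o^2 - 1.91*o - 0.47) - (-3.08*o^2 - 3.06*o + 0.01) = -2.1*o^3 - 1.28*o^2 + 1.15*o - 0.48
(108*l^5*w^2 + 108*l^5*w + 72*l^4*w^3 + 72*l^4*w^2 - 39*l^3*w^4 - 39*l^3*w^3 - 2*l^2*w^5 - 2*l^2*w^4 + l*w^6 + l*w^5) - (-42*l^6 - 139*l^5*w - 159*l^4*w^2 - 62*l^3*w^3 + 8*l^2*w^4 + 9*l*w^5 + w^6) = 42*l^6 + 108*l^5*w^2 + 247*l^5*w + 72*l^4*w^3 + 231*l^4*w^2 - 39*l^3*w^4 + 23*l^3*w^3 - 2*l^2*w^5 - 10*l^2*w^4 + l*w^6 - 8*l*w^5 - w^6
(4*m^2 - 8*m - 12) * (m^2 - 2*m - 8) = 4*m^4 - 16*m^3 - 28*m^2 + 88*m + 96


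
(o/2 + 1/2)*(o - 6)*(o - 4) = o^3/2 - 9*o^2/2 + 7*o + 12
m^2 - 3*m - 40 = (m - 8)*(m + 5)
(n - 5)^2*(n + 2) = n^3 - 8*n^2 + 5*n + 50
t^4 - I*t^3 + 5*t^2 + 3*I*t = t*(t - 3*I)*(t + I)^2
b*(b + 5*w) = b^2 + 5*b*w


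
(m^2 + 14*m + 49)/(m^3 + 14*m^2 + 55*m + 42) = (m + 7)/(m^2 + 7*m + 6)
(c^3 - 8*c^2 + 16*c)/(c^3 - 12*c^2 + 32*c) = (c - 4)/(c - 8)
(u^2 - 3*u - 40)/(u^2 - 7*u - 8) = (u + 5)/(u + 1)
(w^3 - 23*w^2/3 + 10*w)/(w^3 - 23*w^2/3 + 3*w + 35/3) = w*(w - 6)/(w^2 - 6*w - 7)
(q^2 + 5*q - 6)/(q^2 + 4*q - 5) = (q + 6)/(q + 5)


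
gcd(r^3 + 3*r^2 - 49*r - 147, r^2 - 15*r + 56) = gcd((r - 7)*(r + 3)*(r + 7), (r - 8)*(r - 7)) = r - 7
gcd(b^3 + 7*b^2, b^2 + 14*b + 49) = b + 7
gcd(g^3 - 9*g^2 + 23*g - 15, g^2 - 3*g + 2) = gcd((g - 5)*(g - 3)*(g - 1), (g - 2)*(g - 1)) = g - 1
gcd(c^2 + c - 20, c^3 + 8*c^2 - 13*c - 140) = c^2 + c - 20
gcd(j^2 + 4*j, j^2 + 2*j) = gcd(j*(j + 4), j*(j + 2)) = j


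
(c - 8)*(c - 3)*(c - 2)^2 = c^4 - 15*c^3 + 72*c^2 - 140*c + 96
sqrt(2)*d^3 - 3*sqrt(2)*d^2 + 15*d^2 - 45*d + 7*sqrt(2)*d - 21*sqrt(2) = (d - 3)*(d + 7*sqrt(2))*(sqrt(2)*d + 1)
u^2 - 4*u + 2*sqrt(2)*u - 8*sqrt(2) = (u - 4)*(u + 2*sqrt(2))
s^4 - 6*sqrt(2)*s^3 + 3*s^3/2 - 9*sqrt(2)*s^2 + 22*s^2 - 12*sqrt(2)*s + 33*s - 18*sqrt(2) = (s + 3/2)*(s - 3*sqrt(2))*(s - 2*sqrt(2))*(s - sqrt(2))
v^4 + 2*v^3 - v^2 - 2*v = v*(v - 1)*(v + 1)*(v + 2)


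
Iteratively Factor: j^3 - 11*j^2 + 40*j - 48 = (j - 4)*(j^2 - 7*j + 12) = (j - 4)*(j - 3)*(j - 4)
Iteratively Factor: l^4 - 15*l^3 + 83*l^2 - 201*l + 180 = (l - 4)*(l^3 - 11*l^2 + 39*l - 45) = (l - 4)*(l - 3)*(l^2 - 8*l + 15) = (l - 5)*(l - 4)*(l - 3)*(l - 3)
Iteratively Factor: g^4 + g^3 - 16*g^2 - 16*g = (g)*(g^3 + g^2 - 16*g - 16) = g*(g - 4)*(g^2 + 5*g + 4) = g*(g - 4)*(g + 4)*(g + 1)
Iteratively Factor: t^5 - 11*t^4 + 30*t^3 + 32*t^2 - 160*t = (t - 5)*(t^4 - 6*t^3 + 32*t) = t*(t - 5)*(t^3 - 6*t^2 + 32) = t*(t - 5)*(t + 2)*(t^2 - 8*t + 16) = t*(t - 5)*(t - 4)*(t + 2)*(t - 4)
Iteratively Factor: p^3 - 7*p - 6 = (p + 1)*(p^2 - p - 6) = (p + 1)*(p + 2)*(p - 3)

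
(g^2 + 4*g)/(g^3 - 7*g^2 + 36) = g*(g + 4)/(g^3 - 7*g^2 + 36)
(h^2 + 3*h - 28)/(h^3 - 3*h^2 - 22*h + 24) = (h^2 + 3*h - 28)/(h^3 - 3*h^2 - 22*h + 24)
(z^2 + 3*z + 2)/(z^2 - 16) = (z^2 + 3*z + 2)/(z^2 - 16)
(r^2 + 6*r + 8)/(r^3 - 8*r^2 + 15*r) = (r^2 + 6*r + 8)/(r*(r^2 - 8*r + 15))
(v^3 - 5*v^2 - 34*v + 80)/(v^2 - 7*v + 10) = (v^2 - 3*v - 40)/(v - 5)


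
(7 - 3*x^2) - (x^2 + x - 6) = -4*x^2 - x + 13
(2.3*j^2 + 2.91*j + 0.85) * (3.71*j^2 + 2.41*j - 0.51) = 8.533*j^4 + 16.3391*j^3 + 8.9936*j^2 + 0.5644*j - 0.4335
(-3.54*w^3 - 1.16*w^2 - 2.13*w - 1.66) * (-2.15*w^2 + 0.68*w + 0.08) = 7.611*w^5 + 0.0867999999999998*w^4 + 3.5075*w^3 + 2.0278*w^2 - 1.2992*w - 0.1328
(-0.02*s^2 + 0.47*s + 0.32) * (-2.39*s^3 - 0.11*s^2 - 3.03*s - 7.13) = 0.0478*s^5 - 1.1211*s^4 - 0.7559*s^3 - 1.3167*s^2 - 4.3207*s - 2.2816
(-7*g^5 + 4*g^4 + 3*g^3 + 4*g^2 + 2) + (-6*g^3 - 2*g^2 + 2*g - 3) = -7*g^5 + 4*g^4 - 3*g^3 + 2*g^2 + 2*g - 1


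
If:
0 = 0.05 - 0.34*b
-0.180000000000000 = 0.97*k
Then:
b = 0.15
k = -0.19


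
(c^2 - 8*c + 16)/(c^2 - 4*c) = (c - 4)/c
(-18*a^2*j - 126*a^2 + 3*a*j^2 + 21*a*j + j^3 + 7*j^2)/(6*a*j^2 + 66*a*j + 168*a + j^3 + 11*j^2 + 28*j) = (-3*a + j)/(j + 4)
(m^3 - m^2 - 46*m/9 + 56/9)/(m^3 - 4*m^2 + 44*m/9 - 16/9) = (3*m + 7)/(3*m - 2)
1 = 1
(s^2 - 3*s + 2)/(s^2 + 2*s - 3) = (s - 2)/(s + 3)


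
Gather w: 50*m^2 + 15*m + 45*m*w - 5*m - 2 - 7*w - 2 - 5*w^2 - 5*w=50*m^2 + 10*m - 5*w^2 + w*(45*m - 12) - 4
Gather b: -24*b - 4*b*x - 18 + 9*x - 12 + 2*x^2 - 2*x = b*(-4*x - 24) + 2*x^2 + 7*x - 30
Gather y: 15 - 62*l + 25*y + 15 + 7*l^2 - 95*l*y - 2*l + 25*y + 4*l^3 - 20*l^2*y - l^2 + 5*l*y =4*l^3 + 6*l^2 - 64*l + y*(-20*l^2 - 90*l + 50) + 30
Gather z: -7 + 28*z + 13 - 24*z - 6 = 4*z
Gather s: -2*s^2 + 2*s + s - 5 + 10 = -2*s^2 + 3*s + 5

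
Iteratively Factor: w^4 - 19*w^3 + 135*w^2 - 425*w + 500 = (w - 5)*(w^3 - 14*w^2 + 65*w - 100) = (w - 5)^2*(w^2 - 9*w + 20) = (w - 5)^2*(w - 4)*(w - 5)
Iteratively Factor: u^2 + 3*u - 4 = (u - 1)*(u + 4)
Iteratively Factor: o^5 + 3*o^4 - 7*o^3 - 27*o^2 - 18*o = (o + 1)*(o^4 + 2*o^3 - 9*o^2 - 18*o) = (o + 1)*(o + 2)*(o^3 - 9*o) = (o + 1)*(o + 2)*(o + 3)*(o^2 - 3*o) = o*(o + 1)*(o + 2)*(o + 3)*(o - 3)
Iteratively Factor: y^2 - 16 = (y - 4)*(y + 4)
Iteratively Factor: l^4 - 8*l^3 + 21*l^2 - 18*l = (l - 3)*(l^3 - 5*l^2 + 6*l) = (l - 3)*(l - 2)*(l^2 - 3*l) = (l - 3)^2*(l - 2)*(l)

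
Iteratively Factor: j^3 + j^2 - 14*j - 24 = (j - 4)*(j^2 + 5*j + 6) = (j - 4)*(j + 2)*(j + 3)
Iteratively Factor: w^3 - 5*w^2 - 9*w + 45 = (w + 3)*(w^2 - 8*w + 15) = (w - 3)*(w + 3)*(w - 5)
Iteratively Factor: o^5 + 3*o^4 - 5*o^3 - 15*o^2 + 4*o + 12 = (o - 2)*(o^4 + 5*o^3 + 5*o^2 - 5*o - 6) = (o - 2)*(o + 2)*(o^3 + 3*o^2 - o - 3) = (o - 2)*(o - 1)*(o + 2)*(o^2 + 4*o + 3) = (o - 2)*(o - 1)*(o + 1)*(o + 2)*(o + 3)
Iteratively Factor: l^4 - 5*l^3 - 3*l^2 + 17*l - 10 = (l - 1)*(l^3 - 4*l^2 - 7*l + 10) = (l - 1)*(l + 2)*(l^2 - 6*l + 5) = (l - 5)*(l - 1)*(l + 2)*(l - 1)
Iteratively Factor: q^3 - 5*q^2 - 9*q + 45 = (q - 5)*(q^2 - 9) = (q - 5)*(q - 3)*(q + 3)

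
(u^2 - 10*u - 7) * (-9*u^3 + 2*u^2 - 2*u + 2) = -9*u^5 + 92*u^4 + 41*u^3 + 8*u^2 - 6*u - 14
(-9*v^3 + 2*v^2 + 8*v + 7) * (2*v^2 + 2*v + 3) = -18*v^5 - 14*v^4 - 7*v^3 + 36*v^2 + 38*v + 21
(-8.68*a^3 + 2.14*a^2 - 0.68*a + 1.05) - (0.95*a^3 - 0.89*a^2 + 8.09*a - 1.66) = -9.63*a^3 + 3.03*a^2 - 8.77*a + 2.71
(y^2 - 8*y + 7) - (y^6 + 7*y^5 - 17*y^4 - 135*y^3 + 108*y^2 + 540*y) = -y^6 - 7*y^5 + 17*y^4 + 135*y^3 - 107*y^2 - 548*y + 7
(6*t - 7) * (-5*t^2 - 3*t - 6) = -30*t^3 + 17*t^2 - 15*t + 42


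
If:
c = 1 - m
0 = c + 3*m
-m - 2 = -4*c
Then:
No Solution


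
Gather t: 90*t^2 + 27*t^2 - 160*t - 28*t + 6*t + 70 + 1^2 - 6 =117*t^2 - 182*t + 65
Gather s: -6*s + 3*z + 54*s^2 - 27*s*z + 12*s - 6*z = 54*s^2 + s*(6 - 27*z) - 3*z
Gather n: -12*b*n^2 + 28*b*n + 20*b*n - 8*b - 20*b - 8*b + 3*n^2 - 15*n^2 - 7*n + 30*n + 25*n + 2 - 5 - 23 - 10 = -36*b + n^2*(-12*b - 12) + n*(48*b + 48) - 36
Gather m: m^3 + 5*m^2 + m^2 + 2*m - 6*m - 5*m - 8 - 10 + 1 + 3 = m^3 + 6*m^2 - 9*m - 14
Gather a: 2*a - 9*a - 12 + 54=42 - 7*a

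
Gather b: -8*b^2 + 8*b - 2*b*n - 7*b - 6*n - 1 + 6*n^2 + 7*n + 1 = -8*b^2 + b*(1 - 2*n) + 6*n^2 + n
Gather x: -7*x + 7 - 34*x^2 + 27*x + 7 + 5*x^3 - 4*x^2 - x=5*x^3 - 38*x^2 + 19*x + 14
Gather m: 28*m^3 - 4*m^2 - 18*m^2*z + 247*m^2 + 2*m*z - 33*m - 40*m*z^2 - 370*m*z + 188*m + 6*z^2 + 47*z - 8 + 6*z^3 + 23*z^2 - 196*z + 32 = 28*m^3 + m^2*(243 - 18*z) + m*(-40*z^2 - 368*z + 155) + 6*z^3 + 29*z^2 - 149*z + 24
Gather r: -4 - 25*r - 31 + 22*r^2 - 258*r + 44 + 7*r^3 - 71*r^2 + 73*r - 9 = 7*r^3 - 49*r^2 - 210*r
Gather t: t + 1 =t + 1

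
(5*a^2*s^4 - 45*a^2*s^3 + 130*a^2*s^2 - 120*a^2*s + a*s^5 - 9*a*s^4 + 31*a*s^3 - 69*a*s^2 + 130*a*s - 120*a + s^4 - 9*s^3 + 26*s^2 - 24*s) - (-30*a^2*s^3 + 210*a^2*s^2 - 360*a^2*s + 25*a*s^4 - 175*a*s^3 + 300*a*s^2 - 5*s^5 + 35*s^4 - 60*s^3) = 5*a^2*s^4 - 15*a^2*s^3 - 80*a^2*s^2 + 240*a^2*s + a*s^5 - 34*a*s^4 + 206*a*s^3 - 369*a*s^2 + 130*a*s - 120*a + 5*s^5 - 34*s^4 + 51*s^3 + 26*s^2 - 24*s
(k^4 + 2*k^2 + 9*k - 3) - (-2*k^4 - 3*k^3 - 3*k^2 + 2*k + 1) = 3*k^4 + 3*k^3 + 5*k^2 + 7*k - 4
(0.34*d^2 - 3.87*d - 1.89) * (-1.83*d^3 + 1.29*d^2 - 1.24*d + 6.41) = -0.6222*d^5 + 7.5207*d^4 - 1.9552*d^3 + 4.5401*d^2 - 22.4631*d - 12.1149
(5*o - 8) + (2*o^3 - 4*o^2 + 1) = 2*o^3 - 4*o^2 + 5*o - 7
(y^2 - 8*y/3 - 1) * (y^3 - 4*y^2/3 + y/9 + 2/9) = y^5 - 4*y^4 + 8*y^3/3 + 34*y^2/27 - 19*y/27 - 2/9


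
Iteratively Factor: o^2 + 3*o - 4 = (o + 4)*(o - 1)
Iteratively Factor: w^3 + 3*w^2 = (w)*(w^2 + 3*w) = w*(w + 3)*(w)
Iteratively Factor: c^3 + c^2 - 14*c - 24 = (c + 3)*(c^2 - 2*c - 8) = (c - 4)*(c + 3)*(c + 2)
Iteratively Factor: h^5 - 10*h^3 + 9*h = (h - 1)*(h^4 + h^3 - 9*h^2 - 9*h) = h*(h - 1)*(h^3 + h^2 - 9*h - 9) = h*(h - 1)*(h + 3)*(h^2 - 2*h - 3) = h*(h - 1)*(h + 1)*(h + 3)*(h - 3)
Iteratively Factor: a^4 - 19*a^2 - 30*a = (a - 5)*(a^3 + 5*a^2 + 6*a) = a*(a - 5)*(a^2 + 5*a + 6) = a*(a - 5)*(a + 2)*(a + 3)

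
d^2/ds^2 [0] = 0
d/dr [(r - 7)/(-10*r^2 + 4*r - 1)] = (10*r^2 - 140*r + 27)/(100*r^4 - 80*r^3 + 36*r^2 - 8*r + 1)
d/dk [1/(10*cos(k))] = sin(k)/(10*cos(k)^2)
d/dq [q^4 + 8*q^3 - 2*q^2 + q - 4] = 4*q^3 + 24*q^2 - 4*q + 1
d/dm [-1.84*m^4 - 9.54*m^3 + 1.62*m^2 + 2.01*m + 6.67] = -7.36*m^3 - 28.62*m^2 + 3.24*m + 2.01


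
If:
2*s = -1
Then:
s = -1/2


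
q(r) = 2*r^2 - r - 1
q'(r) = 4*r - 1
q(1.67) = 2.91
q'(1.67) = 5.68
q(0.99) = -0.03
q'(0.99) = 2.96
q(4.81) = 40.46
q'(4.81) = 18.24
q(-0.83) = 1.21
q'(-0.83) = -4.32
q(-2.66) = 15.81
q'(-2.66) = -11.64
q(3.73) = 23.10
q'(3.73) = 13.92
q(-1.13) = 2.68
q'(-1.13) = -5.52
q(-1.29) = 3.62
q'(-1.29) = -6.16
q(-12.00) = 299.00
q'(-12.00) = -49.00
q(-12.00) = 299.00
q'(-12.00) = -49.00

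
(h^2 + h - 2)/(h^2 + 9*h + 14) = (h - 1)/(h + 7)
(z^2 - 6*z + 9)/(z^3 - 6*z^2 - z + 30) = (z - 3)/(z^2 - 3*z - 10)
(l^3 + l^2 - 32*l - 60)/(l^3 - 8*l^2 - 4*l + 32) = (l^2 - l - 30)/(l^2 - 10*l + 16)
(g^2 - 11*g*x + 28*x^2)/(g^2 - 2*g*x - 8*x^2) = (g - 7*x)/(g + 2*x)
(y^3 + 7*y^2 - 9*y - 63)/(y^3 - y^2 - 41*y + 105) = (y + 3)/(y - 5)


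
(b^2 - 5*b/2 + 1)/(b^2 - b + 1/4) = 2*(b - 2)/(2*b - 1)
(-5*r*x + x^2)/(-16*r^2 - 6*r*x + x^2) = x*(5*r - x)/(16*r^2 + 6*r*x - x^2)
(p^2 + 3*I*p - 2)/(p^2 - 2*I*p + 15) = (p^2 + 3*I*p - 2)/(p^2 - 2*I*p + 15)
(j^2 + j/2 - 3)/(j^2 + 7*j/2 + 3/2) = (2*j^2 + j - 6)/(2*j^2 + 7*j + 3)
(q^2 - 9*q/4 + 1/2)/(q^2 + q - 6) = (q - 1/4)/(q + 3)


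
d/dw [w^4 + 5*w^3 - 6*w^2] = w*(4*w^2 + 15*w - 12)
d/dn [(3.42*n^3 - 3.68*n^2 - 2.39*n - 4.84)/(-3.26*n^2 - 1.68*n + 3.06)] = (-11.1492*n^4 - 11.4912*n^3 + 29.7866*n^2 - 54.0784*n - 15.4446)/(10.6276*n^4 + 10.9536*n^3 - 17.1288*n^2 - 10.2816*n + 9.3636)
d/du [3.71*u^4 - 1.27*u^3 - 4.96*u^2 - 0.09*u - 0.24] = 14.84*u^3 - 3.81*u^2 - 9.92*u - 0.09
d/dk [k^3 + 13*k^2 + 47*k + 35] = 3*k^2 + 26*k + 47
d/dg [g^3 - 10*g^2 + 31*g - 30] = 3*g^2 - 20*g + 31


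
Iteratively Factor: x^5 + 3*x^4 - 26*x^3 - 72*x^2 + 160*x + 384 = (x + 2)*(x^4 + x^3 - 28*x^2 - 16*x + 192) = (x - 3)*(x + 2)*(x^3 + 4*x^2 - 16*x - 64) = (x - 3)*(x + 2)*(x + 4)*(x^2 - 16) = (x - 3)*(x + 2)*(x + 4)^2*(x - 4)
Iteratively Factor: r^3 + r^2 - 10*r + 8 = (r - 1)*(r^2 + 2*r - 8) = (r - 1)*(r + 4)*(r - 2)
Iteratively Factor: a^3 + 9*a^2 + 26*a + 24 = (a + 4)*(a^2 + 5*a + 6) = (a + 3)*(a + 4)*(a + 2)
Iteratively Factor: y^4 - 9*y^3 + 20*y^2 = (y - 4)*(y^3 - 5*y^2) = y*(y - 4)*(y^2 - 5*y) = y*(y - 5)*(y - 4)*(y)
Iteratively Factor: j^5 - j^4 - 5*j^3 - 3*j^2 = (j + 1)*(j^4 - 2*j^3 - 3*j^2) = (j + 1)^2*(j^3 - 3*j^2) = (j - 3)*(j + 1)^2*(j^2) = j*(j - 3)*(j + 1)^2*(j)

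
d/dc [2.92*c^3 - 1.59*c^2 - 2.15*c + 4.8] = 8.76*c^2 - 3.18*c - 2.15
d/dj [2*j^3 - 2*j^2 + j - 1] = 6*j^2 - 4*j + 1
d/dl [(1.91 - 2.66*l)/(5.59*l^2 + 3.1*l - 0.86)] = (14.8694*l^2 - 21.3538*l - 3.6334)/(31.2481*l^4 + 34.658*l^3 - 0.00479999999999769*l^2 - 5.332*l + 0.7396)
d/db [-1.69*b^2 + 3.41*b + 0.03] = 3.41 - 3.38*b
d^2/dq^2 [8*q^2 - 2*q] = 16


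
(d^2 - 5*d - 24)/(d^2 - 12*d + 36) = (d^2 - 5*d - 24)/(d^2 - 12*d + 36)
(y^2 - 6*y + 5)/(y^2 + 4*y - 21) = (y^2 - 6*y + 5)/(y^2 + 4*y - 21)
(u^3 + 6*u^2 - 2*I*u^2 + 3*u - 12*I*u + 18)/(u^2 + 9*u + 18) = (u^2 - 2*I*u + 3)/(u + 3)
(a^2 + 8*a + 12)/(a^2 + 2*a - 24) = (a + 2)/(a - 4)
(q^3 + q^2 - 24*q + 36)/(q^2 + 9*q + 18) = (q^2 - 5*q + 6)/(q + 3)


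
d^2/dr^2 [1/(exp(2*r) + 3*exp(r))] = (-(exp(r) + 3)*(4*exp(r) + 3) + 2*(2*exp(r) + 3)^2)*exp(-r)/(exp(r) + 3)^3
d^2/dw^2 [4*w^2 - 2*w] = 8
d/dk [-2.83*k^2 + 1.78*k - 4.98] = 1.78 - 5.66*k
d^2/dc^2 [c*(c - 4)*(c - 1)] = 6*c - 10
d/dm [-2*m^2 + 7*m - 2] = 7 - 4*m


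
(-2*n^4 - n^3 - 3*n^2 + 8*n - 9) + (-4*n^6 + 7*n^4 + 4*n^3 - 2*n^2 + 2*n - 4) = -4*n^6 + 5*n^4 + 3*n^3 - 5*n^2 + 10*n - 13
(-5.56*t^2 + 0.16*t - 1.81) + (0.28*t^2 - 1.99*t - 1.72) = -5.28*t^2 - 1.83*t - 3.53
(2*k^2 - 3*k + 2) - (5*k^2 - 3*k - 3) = 5 - 3*k^2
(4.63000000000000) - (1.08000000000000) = 3.55000000000000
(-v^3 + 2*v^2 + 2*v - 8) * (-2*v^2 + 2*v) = 2*v^5 - 6*v^4 + 20*v^2 - 16*v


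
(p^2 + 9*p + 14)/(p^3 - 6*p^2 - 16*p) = (p + 7)/(p*(p - 8))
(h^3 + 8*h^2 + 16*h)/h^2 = h + 8 + 16/h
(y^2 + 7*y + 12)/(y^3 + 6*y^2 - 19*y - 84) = (y + 4)/(y^2 + 3*y - 28)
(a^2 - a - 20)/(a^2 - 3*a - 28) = (a - 5)/(a - 7)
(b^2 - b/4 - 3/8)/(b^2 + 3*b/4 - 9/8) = (2*b + 1)/(2*b + 3)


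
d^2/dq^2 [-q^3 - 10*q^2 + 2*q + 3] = -6*q - 20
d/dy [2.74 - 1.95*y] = -1.95000000000000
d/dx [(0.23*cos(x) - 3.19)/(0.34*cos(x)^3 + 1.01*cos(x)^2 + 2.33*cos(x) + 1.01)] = (0.1564*cos(x)^3 - 3.0215*cos(x)^2 - 6.4438*cos(x) - 7.665)*sin(x)/(0.1156*cos(x)^6 + 0.6868*cos(x)^5 + 2.6045*cos(x)^4 + 5.3934*cos(x)^3 + 7.4691*cos(x)^2 + 4.7066*cos(x) + 1.0201)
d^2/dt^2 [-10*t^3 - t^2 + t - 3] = -60*t - 2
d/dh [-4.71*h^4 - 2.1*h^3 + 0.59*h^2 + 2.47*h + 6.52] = -18.84*h^3 - 6.3*h^2 + 1.18*h + 2.47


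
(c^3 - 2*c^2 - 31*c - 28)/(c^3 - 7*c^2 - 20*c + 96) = (c^2 - 6*c - 7)/(c^2 - 11*c + 24)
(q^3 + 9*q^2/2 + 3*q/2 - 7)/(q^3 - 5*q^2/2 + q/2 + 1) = (2*q^2 + 11*q + 14)/(2*q^2 - 3*q - 2)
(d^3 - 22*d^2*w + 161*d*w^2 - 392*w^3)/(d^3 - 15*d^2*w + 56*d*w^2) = (d - 7*w)/d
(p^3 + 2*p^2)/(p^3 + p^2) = (p + 2)/(p + 1)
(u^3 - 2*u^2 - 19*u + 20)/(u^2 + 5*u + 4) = (u^2 - 6*u + 5)/(u + 1)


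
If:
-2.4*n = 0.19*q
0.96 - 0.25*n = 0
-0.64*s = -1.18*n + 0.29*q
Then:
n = 3.84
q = -48.51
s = 29.06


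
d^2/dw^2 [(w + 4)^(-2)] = 6/(w + 4)^4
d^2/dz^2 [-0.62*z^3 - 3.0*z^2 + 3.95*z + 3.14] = -3.72*z - 6.0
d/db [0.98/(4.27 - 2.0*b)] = 1.96/(2.0*b - 4.27)^2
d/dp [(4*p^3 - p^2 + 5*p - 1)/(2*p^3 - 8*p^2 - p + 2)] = (-30*p^4 - 28*p^3 + 71*p^2 - 20*p + 9)/(4*p^6 - 32*p^5 + 60*p^4 + 24*p^3 - 31*p^2 - 4*p + 4)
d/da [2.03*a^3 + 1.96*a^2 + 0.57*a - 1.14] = 6.09*a^2 + 3.92*a + 0.57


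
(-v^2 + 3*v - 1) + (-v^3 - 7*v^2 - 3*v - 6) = -v^3 - 8*v^2 - 7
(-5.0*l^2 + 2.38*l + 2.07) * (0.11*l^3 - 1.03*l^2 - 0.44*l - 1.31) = -0.55*l^5 + 5.4118*l^4 - 0.0236999999999998*l^3 + 3.3707*l^2 - 4.0286*l - 2.7117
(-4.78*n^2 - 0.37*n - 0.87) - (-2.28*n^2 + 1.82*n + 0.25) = -2.5*n^2 - 2.19*n - 1.12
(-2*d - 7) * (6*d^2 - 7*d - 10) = -12*d^3 - 28*d^2 + 69*d + 70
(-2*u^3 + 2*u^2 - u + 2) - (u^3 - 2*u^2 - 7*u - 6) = -3*u^3 + 4*u^2 + 6*u + 8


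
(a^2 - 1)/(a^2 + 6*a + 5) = (a - 1)/(a + 5)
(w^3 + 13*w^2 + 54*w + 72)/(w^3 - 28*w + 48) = (w^2 + 7*w + 12)/(w^2 - 6*w + 8)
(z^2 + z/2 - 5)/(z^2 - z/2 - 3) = (2*z + 5)/(2*z + 3)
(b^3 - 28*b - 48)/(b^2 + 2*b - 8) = (b^2 - 4*b - 12)/(b - 2)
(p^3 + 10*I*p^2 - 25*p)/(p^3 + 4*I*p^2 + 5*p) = (p + 5*I)/(p - I)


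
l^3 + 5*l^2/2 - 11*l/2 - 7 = (l - 2)*(l + 1)*(l + 7/2)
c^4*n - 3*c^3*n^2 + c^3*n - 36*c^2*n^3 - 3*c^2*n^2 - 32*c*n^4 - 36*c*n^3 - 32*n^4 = (c - 8*n)*(c + n)*(c + 4*n)*(c*n + n)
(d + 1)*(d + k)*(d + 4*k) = d^3 + 5*d^2*k + d^2 + 4*d*k^2 + 5*d*k + 4*k^2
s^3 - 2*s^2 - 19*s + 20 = (s - 5)*(s - 1)*(s + 4)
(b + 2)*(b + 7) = b^2 + 9*b + 14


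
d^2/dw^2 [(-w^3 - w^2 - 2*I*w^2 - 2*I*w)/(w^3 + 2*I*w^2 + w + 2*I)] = 2*(-w^3 + 3*w^2 + 3*w - 1)/(w^6 + 3*w^4 + 3*w^2 + 1)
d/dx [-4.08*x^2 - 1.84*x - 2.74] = -8.16*x - 1.84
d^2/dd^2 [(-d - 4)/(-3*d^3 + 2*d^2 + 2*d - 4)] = 2*((d + 4)*(-9*d^2 + 4*d + 2)^2 + (-9*d^2 + 4*d - (d + 4)*(9*d - 2) + 2)*(3*d^3 - 2*d^2 - 2*d + 4))/(3*d^3 - 2*d^2 - 2*d + 4)^3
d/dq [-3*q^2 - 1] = -6*q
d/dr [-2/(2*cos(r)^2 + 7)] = -4*sin(2*r)/(cos(2*r) + 8)^2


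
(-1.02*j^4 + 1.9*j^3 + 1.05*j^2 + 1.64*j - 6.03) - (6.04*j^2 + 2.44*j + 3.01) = -1.02*j^4 + 1.9*j^3 - 4.99*j^2 - 0.8*j - 9.04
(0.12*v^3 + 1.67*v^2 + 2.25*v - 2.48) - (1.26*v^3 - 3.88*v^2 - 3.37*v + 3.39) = -1.14*v^3 + 5.55*v^2 + 5.62*v - 5.87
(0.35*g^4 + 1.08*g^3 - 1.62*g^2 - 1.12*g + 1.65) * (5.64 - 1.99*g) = -0.6965*g^5 - 0.1752*g^4 + 9.315*g^3 - 6.908*g^2 - 9.6003*g + 9.306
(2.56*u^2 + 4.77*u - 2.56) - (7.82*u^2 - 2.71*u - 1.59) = -5.26*u^2 + 7.48*u - 0.97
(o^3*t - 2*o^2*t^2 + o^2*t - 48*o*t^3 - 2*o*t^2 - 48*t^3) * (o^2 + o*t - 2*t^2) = o^5*t - o^4*t^2 + o^4*t - 52*o^3*t^3 - o^3*t^2 - 44*o^2*t^4 - 52*o^2*t^3 + 96*o*t^5 - 44*o*t^4 + 96*t^5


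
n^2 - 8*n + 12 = (n - 6)*(n - 2)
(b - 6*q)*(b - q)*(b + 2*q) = b^3 - 5*b^2*q - 8*b*q^2 + 12*q^3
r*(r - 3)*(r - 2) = r^3 - 5*r^2 + 6*r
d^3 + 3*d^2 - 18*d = d*(d - 3)*(d + 6)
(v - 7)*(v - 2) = v^2 - 9*v + 14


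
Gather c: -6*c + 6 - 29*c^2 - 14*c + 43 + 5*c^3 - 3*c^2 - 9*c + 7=5*c^3 - 32*c^2 - 29*c + 56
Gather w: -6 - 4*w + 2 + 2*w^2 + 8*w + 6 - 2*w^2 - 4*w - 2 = 0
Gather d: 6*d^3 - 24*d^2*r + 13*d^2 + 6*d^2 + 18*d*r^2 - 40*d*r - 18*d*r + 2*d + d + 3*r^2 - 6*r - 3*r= 6*d^3 + d^2*(19 - 24*r) + d*(18*r^2 - 58*r + 3) + 3*r^2 - 9*r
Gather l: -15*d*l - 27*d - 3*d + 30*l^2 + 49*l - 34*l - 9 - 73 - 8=-30*d + 30*l^2 + l*(15 - 15*d) - 90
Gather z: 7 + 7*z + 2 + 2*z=9*z + 9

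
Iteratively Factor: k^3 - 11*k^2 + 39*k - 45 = (k - 3)*(k^2 - 8*k + 15) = (k - 5)*(k - 3)*(k - 3)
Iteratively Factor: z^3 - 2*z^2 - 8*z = (z - 4)*(z^2 + 2*z) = z*(z - 4)*(z + 2)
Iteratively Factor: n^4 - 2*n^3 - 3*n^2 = (n + 1)*(n^3 - 3*n^2) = n*(n + 1)*(n^2 - 3*n) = n*(n - 3)*(n + 1)*(n)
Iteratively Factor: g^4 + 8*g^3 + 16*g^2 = (g)*(g^3 + 8*g^2 + 16*g) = g^2*(g^2 + 8*g + 16) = g^2*(g + 4)*(g + 4)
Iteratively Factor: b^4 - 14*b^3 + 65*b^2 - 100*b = (b - 4)*(b^3 - 10*b^2 + 25*b) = (b - 5)*(b - 4)*(b^2 - 5*b) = (b - 5)^2*(b - 4)*(b)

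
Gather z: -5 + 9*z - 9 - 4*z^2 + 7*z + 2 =-4*z^2 + 16*z - 12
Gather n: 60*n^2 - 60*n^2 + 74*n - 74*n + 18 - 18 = 0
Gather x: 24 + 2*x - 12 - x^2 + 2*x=-x^2 + 4*x + 12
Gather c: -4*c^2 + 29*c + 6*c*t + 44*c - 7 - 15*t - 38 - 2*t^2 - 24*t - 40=-4*c^2 + c*(6*t + 73) - 2*t^2 - 39*t - 85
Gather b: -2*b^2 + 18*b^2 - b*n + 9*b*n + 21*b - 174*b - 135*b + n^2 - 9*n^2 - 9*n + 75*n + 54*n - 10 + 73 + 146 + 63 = 16*b^2 + b*(8*n - 288) - 8*n^2 + 120*n + 272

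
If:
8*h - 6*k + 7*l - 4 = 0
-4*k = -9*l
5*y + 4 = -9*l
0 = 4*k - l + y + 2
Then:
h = 85/248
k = -27/62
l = -6/31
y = -14/31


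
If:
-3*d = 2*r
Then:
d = -2*r/3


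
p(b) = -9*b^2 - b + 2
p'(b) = -18*b - 1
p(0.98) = -7.62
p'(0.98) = -18.64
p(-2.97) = -74.42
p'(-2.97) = 52.46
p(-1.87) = -27.60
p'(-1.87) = 32.66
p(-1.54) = -17.80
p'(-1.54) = 26.72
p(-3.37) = -96.84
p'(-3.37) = 59.66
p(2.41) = -52.68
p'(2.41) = -44.38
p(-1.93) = -29.59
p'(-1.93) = 33.74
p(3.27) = -97.51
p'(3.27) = -59.86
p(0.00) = 2.00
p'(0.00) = -1.00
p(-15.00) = -2008.00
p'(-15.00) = 269.00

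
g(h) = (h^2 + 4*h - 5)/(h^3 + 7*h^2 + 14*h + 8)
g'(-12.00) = -0.00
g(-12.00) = -0.10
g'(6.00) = -0.00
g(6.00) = 0.10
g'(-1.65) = -30.27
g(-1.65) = 16.61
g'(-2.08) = -700.61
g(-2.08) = -54.21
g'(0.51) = 0.50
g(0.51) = -0.16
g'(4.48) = -0.01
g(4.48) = 0.11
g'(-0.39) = 5.49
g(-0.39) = -1.81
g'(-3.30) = -0.46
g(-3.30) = -3.49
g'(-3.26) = -0.79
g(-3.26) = -3.52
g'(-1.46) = -2.70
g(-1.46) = 13.80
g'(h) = (2*h + 4)/(h^3 + 7*h^2 + 14*h + 8) + (-3*h^2 - 14*h - 14)*(h^2 + 4*h - 5)/(h^3 + 7*h^2 + 14*h + 8)^2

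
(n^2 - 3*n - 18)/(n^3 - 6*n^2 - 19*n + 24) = (n - 6)/(n^2 - 9*n + 8)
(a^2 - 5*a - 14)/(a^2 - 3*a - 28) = (a + 2)/(a + 4)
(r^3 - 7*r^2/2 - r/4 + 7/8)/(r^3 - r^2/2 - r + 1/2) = (r^2 - 3*r - 7/4)/(r^2 - 1)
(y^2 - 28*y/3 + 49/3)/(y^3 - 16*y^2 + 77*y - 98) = (y - 7/3)/(y^2 - 9*y + 14)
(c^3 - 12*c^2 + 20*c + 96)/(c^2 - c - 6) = (c^2 - 14*c + 48)/(c - 3)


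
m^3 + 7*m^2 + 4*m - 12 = (m - 1)*(m + 2)*(m + 6)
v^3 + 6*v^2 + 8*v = v*(v + 2)*(v + 4)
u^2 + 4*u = u*(u + 4)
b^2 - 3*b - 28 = (b - 7)*(b + 4)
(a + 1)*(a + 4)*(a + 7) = a^3 + 12*a^2 + 39*a + 28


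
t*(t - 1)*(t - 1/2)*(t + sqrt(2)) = t^4 - 3*t^3/2 + sqrt(2)*t^3 - 3*sqrt(2)*t^2/2 + t^2/2 + sqrt(2)*t/2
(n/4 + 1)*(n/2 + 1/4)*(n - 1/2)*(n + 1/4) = n^4/8 + 17*n^3/32 + 3*n^2/32 - 17*n/128 - 1/32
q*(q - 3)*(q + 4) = q^3 + q^2 - 12*q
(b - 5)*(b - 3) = b^2 - 8*b + 15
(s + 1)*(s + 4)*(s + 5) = s^3 + 10*s^2 + 29*s + 20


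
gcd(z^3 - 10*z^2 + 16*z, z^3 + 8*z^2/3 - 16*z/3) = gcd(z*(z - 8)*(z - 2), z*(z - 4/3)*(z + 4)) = z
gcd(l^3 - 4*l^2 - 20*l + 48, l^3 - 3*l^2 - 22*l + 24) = l^2 - 2*l - 24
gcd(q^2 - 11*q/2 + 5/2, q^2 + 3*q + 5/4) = 1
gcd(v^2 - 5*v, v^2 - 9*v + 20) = v - 5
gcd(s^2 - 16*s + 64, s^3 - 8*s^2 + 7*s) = 1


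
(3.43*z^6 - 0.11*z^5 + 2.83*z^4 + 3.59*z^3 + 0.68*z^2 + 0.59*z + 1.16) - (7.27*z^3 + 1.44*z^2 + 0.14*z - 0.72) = 3.43*z^6 - 0.11*z^5 + 2.83*z^4 - 3.68*z^3 - 0.76*z^2 + 0.45*z + 1.88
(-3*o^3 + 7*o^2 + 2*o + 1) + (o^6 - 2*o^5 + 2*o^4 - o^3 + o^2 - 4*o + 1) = o^6 - 2*o^5 + 2*o^4 - 4*o^3 + 8*o^2 - 2*o + 2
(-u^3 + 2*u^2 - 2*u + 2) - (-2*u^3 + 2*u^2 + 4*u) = u^3 - 6*u + 2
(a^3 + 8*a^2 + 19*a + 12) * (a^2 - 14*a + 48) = a^5 - 6*a^4 - 45*a^3 + 130*a^2 + 744*a + 576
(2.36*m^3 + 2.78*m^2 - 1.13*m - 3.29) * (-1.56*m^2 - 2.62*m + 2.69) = -3.6816*m^5 - 10.52*m^4 + 0.8276*m^3 + 15.5712*m^2 + 5.5801*m - 8.8501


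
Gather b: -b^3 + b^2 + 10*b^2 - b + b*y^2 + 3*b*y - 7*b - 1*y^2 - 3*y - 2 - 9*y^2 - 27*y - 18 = -b^3 + 11*b^2 + b*(y^2 + 3*y - 8) - 10*y^2 - 30*y - 20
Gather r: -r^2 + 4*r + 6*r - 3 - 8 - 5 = -r^2 + 10*r - 16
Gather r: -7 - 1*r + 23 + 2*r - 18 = r - 2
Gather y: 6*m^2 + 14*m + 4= 6*m^2 + 14*m + 4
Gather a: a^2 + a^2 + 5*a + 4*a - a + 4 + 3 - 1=2*a^2 + 8*a + 6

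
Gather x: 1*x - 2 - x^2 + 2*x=-x^2 + 3*x - 2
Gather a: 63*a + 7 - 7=63*a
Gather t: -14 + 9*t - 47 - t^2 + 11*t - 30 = -t^2 + 20*t - 91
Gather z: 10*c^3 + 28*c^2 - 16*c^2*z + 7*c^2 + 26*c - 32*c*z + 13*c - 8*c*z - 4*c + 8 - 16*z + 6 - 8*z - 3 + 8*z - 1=10*c^3 + 35*c^2 + 35*c + z*(-16*c^2 - 40*c - 16) + 10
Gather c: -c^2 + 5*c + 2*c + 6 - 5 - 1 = -c^2 + 7*c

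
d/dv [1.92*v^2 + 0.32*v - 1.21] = 3.84*v + 0.32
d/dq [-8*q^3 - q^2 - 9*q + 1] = -24*q^2 - 2*q - 9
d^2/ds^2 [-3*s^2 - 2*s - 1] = -6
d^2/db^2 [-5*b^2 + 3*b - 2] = -10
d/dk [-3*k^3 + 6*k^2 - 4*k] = -9*k^2 + 12*k - 4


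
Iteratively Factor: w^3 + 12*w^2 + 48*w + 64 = (w + 4)*(w^2 + 8*w + 16) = (w + 4)^2*(w + 4)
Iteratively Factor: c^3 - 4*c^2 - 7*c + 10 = (c - 5)*(c^2 + c - 2) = (c - 5)*(c - 1)*(c + 2)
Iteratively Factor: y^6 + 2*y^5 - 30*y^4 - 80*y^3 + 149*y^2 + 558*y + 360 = (y - 5)*(y^5 + 7*y^4 + 5*y^3 - 55*y^2 - 126*y - 72) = (y - 5)*(y + 3)*(y^4 + 4*y^3 - 7*y^2 - 34*y - 24) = (y - 5)*(y + 1)*(y + 3)*(y^3 + 3*y^2 - 10*y - 24) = (y - 5)*(y + 1)*(y + 3)*(y + 4)*(y^2 - y - 6) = (y - 5)*(y - 3)*(y + 1)*(y + 3)*(y + 4)*(y + 2)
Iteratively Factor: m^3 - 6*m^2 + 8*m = (m)*(m^2 - 6*m + 8) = m*(m - 2)*(m - 4)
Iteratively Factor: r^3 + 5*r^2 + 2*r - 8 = (r + 4)*(r^2 + r - 2) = (r + 2)*(r + 4)*(r - 1)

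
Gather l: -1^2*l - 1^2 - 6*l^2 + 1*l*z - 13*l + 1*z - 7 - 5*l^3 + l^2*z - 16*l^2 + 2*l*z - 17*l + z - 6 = -5*l^3 + l^2*(z - 22) + l*(3*z - 31) + 2*z - 14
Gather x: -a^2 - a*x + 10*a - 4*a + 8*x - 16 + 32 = -a^2 + 6*a + x*(8 - a) + 16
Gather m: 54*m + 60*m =114*m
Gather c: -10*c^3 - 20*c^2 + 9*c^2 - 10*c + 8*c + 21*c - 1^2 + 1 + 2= -10*c^3 - 11*c^2 + 19*c + 2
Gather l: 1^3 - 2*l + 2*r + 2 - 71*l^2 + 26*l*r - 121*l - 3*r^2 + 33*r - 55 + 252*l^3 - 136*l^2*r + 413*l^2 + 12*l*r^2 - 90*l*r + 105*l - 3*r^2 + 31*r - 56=252*l^3 + l^2*(342 - 136*r) + l*(12*r^2 - 64*r - 18) - 6*r^2 + 66*r - 108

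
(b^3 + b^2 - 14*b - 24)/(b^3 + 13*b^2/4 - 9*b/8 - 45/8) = 8*(b^2 - 2*b - 8)/(8*b^2 + 2*b - 15)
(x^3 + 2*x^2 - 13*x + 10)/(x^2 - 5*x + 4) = (x^2 + 3*x - 10)/(x - 4)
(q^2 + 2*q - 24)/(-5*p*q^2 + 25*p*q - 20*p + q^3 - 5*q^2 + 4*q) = (-q - 6)/(5*p*q - 5*p - q^2 + q)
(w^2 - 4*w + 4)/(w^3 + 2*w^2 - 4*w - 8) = (w - 2)/(w^2 + 4*w + 4)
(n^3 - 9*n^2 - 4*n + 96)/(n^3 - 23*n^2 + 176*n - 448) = (n^2 - n - 12)/(n^2 - 15*n + 56)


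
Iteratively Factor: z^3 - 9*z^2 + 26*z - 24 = (z - 4)*(z^2 - 5*z + 6) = (z - 4)*(z - 3)*(z - 2)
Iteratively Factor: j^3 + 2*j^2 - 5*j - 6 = (j + 1)*(j^2 + j - 6) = (j + 1)*(j + 3)*(j - 2)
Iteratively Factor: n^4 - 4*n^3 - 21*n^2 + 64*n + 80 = (n - 4)*(n^3 - 21*n - 20) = (n - 4)*(n + 4)*(n^2 - 4*n - 5) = (n - 5)*(n - 4)*(n + 4)*(n + 1)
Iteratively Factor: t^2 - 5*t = (t)*(t - 5)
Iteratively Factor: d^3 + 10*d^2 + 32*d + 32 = (d + 4)*(d^2 + 6*d + 8) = (d + 2)*(d + 4)*(d + 4)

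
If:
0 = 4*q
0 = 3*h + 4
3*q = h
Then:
No Solution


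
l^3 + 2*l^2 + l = l*(l + 1)^2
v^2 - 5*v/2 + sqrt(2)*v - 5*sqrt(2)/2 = (v - 5/2)*(v + sqrt(2))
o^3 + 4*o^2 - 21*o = o*(o - 3)*(o + 7)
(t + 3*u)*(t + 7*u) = t^2 + 10*t*u + 21*u^2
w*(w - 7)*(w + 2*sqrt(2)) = w^3 - 7*w^2 + 2*sqrt(2)*w^2 - 14*sqrt(2)*w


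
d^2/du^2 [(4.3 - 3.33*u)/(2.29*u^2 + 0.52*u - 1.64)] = (-(3.33*u - 4.3)*(4.58*u + 0.52)*(9.16*u + 1.04) + (45.7542*u - 16.2308)*(2.29*u^2 + 0.52*u - 1.64))/(2.29*u^2 + 0.52*u - 1.64)^3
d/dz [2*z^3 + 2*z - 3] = 6*z^2 + 2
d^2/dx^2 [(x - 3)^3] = 6*x - 18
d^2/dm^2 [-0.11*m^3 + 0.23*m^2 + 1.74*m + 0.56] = 0.46 - 0.66*m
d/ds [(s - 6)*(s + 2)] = 2*s - 4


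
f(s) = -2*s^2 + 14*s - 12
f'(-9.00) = 50.00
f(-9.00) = -300.00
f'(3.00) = 2.00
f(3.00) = 12.00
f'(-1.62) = 20.48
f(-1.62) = -39.93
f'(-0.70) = 16.80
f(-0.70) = -22.78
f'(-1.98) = 21.92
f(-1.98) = -47.56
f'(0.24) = 13.04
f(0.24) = -8.76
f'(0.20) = 13.20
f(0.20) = -9.28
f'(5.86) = -9.44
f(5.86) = 1.36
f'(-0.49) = 15.96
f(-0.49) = -19.34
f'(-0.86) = 17.44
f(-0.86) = -25.52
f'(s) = 14 - 4*s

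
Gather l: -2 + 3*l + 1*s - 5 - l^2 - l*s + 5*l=-l^2 + l*(8 - s) + s - 7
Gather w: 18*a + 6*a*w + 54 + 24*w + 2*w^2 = 18*a + 2*w^2 + w*(6*a + 24) + 54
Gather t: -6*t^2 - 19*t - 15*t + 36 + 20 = -6*t^2 - 34*t + 56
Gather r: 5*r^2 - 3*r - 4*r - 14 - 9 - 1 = 5*r^2 - 7*r - 24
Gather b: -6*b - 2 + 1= -6*b - 1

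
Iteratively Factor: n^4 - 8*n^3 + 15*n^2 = (n - 5)*(n^3 - 3*n^2) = n*(n - 5)*(n^2 - 3*n) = n*(n - 5)*(n - 3)*(n)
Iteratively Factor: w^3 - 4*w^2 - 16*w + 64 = (w - 4)*(w^2 - 16) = (w - 4)^2*(w + 4)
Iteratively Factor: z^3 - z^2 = (z)*(z^2 - z) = z*(z - 1)*(z)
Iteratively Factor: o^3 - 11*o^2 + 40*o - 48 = (o - 4)*(o^2 - 7*o + 12) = (o - 4)^2*(o - 3)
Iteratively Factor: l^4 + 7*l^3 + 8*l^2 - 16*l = (l)*(l^3 + 7*l^2 + 8*l - 16) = l*(l - 1)*(l^2 + 8*l + 16) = l*(l - 1)*(l + 4)*(l + 4)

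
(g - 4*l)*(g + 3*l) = g^2 - g*l - 12*l^2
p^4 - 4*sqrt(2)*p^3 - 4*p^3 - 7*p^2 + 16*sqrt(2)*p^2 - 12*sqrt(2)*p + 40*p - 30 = (p - 3)*(p - 1)*(p - 5*sqrt(2))*(p + sqrt(2))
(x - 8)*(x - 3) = x^2 - 11*x + 24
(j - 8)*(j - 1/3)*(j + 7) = j^3 - 4*j^2/3 - 167*j/3 + 56/3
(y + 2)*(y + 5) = y^2 + 7*y + 10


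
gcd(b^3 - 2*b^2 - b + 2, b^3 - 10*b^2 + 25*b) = 1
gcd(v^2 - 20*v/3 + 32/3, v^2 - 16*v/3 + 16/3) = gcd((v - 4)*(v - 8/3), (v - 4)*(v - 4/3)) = v - 4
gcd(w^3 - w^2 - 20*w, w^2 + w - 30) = w - 5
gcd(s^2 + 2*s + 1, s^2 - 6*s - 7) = s + 1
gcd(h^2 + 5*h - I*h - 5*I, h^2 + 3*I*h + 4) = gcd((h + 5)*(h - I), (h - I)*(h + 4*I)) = h - I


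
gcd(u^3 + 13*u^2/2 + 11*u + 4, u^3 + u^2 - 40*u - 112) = u + 4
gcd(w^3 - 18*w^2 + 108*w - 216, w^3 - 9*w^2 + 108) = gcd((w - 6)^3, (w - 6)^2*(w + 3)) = w^2 - 12*w + 36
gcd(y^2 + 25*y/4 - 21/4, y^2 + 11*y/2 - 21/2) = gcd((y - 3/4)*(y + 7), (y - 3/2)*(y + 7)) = y + 7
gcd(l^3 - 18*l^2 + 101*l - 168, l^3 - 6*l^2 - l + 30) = l - 3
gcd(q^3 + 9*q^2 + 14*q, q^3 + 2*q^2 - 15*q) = q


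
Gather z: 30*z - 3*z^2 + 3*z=-3*z^2 + 33*z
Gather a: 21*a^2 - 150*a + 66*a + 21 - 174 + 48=21*a^2 - 84*a - 105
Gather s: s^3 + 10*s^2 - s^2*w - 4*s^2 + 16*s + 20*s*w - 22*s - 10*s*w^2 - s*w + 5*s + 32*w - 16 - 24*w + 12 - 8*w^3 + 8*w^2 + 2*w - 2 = s^3 + s^2*(6 - w) + s*(-10*w^2 + 19*w - 1) - 8*w^3 + 8*w^2 + 10*w - 6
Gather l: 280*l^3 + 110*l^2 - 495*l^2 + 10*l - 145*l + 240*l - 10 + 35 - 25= 280*l^3 - 385*l^2 + 105*l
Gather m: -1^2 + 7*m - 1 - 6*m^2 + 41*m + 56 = -6*m^2 + 48*m + 54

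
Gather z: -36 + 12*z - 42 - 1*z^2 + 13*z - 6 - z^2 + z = -2*z^2 + 26*z - 84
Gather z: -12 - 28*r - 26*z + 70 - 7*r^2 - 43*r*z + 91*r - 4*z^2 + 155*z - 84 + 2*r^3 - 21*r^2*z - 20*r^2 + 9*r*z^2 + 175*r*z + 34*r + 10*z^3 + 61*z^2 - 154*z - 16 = 2*r^3 - 27*r^2 + 97*r + 10*z^3 + z^2*(9*r + 57) + z*(-21*r^2 + 132*r - 25) - 42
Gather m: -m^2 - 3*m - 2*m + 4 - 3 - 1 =-m^2 - 5*m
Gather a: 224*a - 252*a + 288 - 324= -28*a - 36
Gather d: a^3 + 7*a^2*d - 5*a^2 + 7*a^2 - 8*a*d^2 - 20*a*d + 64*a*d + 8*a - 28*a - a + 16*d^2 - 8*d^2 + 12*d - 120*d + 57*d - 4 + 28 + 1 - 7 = a^3 + 2*a^2 - 21*a + d^2*(8 - 8*a) + d*(7*a^2 + 44*a - 51) + 18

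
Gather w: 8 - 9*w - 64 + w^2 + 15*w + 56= w^2 + 6*w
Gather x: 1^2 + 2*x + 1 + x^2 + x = x^2 + 3*x + 2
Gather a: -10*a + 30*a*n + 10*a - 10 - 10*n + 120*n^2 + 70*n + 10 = 30*a*n + 120*n^2 + 60*n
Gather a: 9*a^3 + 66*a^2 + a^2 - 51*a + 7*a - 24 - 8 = 9*a^3 + 67*a^2 - 44*a - 32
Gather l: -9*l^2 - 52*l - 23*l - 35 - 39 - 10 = -9*l^2 - 75*l - 84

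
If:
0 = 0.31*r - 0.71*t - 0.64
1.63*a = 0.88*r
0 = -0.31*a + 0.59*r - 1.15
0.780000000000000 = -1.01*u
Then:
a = 1.47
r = 2.72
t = 0.29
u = -0.77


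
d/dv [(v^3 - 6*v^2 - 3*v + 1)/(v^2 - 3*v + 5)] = (v^4 - 6*v^3 + 36*v^2 - 62*v - 12)/(v^4 - 6*v^3 + 19*v^2 - 30*v + 25)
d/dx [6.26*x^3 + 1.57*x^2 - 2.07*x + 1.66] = 18.78*x^2 + 3.14*x - 2.07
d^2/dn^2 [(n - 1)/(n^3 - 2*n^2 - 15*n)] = 2*(3*n^5 - 12*n^4 + 35*n^3 + 33*n^2 - 90*n - 225)/(n^3*(n^6 - 6*n^5 - 33*n^4 + 172*n^3 + 495*n^2 - 1350*n - 3375))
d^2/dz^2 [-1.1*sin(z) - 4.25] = 1.1*sin(z)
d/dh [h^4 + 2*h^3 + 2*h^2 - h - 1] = 4*h^3 + 6*h^2 + 4*h - 1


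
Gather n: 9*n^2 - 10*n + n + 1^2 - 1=9*n^2 - 9*n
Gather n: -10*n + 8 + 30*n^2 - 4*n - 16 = 30*n^2 - 14*n - 8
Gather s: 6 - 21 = -15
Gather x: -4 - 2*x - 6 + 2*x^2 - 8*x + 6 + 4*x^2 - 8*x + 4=6*x^2 - 18*x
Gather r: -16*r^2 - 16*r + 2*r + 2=-16*r^2 - 14*r + 2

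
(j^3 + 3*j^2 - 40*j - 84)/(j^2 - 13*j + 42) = (j^2 + 9*j + 14)/(j - 7)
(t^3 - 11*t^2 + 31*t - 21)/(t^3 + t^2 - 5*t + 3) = (t^2 - 10*t + 21)/(t^2 + 2*t - 3)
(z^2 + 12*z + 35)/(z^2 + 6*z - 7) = (z + 5)/(z - 1)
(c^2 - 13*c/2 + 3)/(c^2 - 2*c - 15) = (-c^2 + 13*c/2 - 3)/(-c^2 + 2*c + 15)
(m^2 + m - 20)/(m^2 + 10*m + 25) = (m - 4)/(m + 5)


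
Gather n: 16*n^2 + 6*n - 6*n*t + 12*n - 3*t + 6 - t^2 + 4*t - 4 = 16*n^2 + n*(18 - 6*t) - t^2 + t + 2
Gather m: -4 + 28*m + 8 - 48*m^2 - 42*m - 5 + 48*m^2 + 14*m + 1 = 0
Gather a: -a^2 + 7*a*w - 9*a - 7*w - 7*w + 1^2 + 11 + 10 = -a^2 + a*(7*w - 9) - 14*w + 22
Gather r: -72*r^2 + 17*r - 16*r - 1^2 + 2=-72*r^2 + r + 1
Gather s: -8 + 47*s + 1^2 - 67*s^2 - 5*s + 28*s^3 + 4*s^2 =28*s^3 - 63*s^2 + 42*s - 7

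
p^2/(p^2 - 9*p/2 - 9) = 2*p^2/(2*p^2 - 9*p - 18)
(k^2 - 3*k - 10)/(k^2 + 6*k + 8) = (k - 5)/(k + 4)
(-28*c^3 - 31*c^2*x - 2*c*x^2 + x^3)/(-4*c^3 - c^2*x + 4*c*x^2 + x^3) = (-7*c + x)/(-c + x)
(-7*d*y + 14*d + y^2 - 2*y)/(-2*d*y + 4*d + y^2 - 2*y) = (-7*d + y)/(-2*d + y)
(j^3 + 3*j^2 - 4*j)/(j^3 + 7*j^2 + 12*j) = (j - 1)/(j + 3)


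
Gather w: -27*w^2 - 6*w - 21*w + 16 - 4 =-27*w^2 - 27*w + 12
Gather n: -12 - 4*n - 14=-4*n - 26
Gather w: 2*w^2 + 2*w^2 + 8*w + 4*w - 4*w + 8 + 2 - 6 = 4*w^2 + 8*w + 4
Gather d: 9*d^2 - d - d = 9*d^2 - 2*d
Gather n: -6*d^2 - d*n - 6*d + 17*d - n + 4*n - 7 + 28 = -6*d^2 + 11*d + n*(3 - d) + 21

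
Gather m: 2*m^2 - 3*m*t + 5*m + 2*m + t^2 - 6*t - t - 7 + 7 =2*m^2 + m*(7 - 3*t) + t^2 - 7*t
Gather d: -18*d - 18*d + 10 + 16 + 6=32 - 36*d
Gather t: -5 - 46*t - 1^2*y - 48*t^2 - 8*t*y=-48*t^2 + t*(-8*y - 46) - y - 5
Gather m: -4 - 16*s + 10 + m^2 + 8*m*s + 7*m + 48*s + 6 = m^2 + m*(8*s + 7) + 32*s + 12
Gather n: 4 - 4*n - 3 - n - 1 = -5*n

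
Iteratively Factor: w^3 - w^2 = (w)*(w^2 - w) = w*(w - 1)*(w)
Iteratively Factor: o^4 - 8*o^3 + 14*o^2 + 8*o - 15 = (o - 1)*(o^3 - 7*o^2 + 7*o + 15) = (o - 1)*(o + 1)*(o^2 - 8*o + 15) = (o - 3)*(o - 1)*(o + 1)*(o - 5)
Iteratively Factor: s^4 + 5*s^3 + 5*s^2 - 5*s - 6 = (s - 1)*(s^3 + 6*s^2 + 11*s + 6) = (s - 1)*(s + 2)*(s^2 + 4*s + 3) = (s - 1)*(s + 1)*(s + 2)*(s + 3)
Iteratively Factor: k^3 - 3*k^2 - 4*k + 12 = (k + 2)*(k^2 - 5*k + 6) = (k - 2)*(k + 2)*(k - 3)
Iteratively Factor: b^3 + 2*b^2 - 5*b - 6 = (b + 1)*(b^2 + b - 6) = (b + 1)*(b + 3)*(b - 2)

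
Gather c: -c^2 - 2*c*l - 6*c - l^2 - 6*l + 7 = -c^2 + c*(-2*l - 6) - l^2 - 6*l + 7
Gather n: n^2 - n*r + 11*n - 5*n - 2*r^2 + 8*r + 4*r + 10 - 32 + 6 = n^2 + n*(6 - r) - 2*r^2 + 12*r - 16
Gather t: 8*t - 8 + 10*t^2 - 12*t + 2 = 10*t^2 - 4*t - 6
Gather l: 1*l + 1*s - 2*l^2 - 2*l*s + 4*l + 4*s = -2*l^2 + l*(5 - 2*s) + 5*s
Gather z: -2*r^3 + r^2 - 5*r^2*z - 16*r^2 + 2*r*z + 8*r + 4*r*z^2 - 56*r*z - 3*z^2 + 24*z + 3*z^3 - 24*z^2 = -2*r^3 - 15*r^2 + 8*r + 3*z^3 + z^2*(4*r - 27) + z*(-5*r^2 - 54*r + 24)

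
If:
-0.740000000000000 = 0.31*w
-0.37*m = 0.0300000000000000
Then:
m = -0.08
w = -2.39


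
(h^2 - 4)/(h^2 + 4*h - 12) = (h + 2)/(h + 6)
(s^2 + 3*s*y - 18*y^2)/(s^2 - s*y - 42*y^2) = (-s + 3*y)/(-s + 7*y)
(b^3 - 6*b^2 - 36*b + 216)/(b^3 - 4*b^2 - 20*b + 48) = (b^2 - 36)/(b^2 + 2*b - 8)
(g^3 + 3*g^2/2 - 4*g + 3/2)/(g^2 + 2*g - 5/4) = 2*(g^2 + 2*g - 3)/(2*g + 5)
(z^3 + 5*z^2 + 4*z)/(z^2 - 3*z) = (z^2 + 5*z + 4)/(z - 3)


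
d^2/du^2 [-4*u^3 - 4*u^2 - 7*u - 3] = -24*u - 8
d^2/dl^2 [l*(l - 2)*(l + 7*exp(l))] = 7*l^2*exp(l) + 14*l*exp(l) + 6*l - 14*exp(l) - 4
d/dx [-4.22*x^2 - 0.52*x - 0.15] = -8.44*x - 0.52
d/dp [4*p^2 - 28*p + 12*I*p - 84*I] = 8*p - 28 + 12*I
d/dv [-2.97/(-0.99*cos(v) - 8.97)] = 2.9403*sin(v)/(0.99*cos(v) + 8.97)^2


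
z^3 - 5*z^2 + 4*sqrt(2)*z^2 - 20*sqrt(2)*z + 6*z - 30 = (z - 5)*(z + sqrt(2))*(z + 3*sqrt(2))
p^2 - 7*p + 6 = (p - 6)*(p - 1)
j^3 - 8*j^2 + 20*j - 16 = (j - 4)*(j - 2)^2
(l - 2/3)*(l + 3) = l^2 + 7*l/3 - 2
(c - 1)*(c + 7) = c^2 + 6*c - 7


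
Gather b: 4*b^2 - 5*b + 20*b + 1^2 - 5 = 4*b^2 + 15*b - 4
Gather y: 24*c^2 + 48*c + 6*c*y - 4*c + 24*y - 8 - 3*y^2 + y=24*c^2 + 44*c - 3*y^2 + y*(6*c + 25) - 8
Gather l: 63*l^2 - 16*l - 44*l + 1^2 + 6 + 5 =63*l^2 - 60*l + 12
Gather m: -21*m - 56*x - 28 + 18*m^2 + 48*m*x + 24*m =18*m^2 + m*(48*x + 3) - 56*x - 28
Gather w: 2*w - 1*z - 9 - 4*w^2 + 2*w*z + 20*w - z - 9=-4*w^2 + w*(2*z + 22) - 2*z - 18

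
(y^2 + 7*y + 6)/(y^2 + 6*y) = (y + 1)/y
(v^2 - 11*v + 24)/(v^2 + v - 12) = (v - 8)/(v + 4)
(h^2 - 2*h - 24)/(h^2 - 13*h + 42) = (h + 4)/(h - 7)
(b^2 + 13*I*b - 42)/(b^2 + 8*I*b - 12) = (b + 7*I)/(b + 2*I)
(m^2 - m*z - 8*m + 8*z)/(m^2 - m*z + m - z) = (m - 8)/(m + 1)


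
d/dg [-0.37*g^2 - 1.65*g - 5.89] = -0.74*g - 1.65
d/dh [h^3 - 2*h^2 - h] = 3*h^2 - 4*h - 1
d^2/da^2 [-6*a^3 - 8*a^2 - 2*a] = -36*a - 16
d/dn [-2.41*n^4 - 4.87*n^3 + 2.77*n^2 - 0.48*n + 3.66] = -9.64*n^3 - 14.61*n^2 + 5.54*n - 0.48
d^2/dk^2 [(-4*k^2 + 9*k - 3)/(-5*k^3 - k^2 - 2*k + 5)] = 2*(100*k^6 - 675*k^5 + 195*k^4 + 893*k^3 - 1191*k^2 + 108*k + 37)/(125*k^9 + 75*k^8 + 165*k^7 - 314*k^6 - 84*k^5 - 303*k^4 + 323*k^3 + 15*k^2 + 150*k - 125)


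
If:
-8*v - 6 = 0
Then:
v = -3/4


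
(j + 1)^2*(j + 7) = j^3 + 9*j^2 + 15*j + 7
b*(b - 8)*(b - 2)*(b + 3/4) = b^4 - 37*b^3/4 + 17*b^2/2 + 12*b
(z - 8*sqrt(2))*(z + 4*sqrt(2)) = z^2 - 4*sqrt(2)*z - 64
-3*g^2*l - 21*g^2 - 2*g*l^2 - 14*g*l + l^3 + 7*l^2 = (-3*g + l)*(g + l)*(l + 7)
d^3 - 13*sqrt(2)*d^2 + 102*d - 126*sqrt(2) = (d - 7*sqrt(2))*(d - 3*sqrt(2))^2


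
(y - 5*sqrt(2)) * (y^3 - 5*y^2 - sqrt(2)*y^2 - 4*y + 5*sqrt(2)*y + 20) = y^4 - 6*sqrt(2)*y^3 - 5*y^3 + 6*y^2 + 30*sqrt(2)*y^2 - 30*y + 20*sqrt(2)*y - 100*sqrt(2)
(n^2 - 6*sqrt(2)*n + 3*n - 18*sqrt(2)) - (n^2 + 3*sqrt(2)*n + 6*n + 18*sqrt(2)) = -9*sqrt(2)*n - 3*n - 36*sqrt(2)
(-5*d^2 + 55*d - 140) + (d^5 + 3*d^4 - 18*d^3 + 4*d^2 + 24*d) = d^5 + 3*d^4 - 18*d^3 - d^2 + 79*d - 140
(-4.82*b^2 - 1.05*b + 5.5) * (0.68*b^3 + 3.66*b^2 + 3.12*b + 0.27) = -3.2776*b^5 - 18.3552*b^4 - 15.1414*b^3 + 15.5526*b^2 + 16.8765*b + 1.485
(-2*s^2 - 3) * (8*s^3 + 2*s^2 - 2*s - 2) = -16*s^5 - 4*s^4 - 20*s^3 - 2*s^2 + 6*s + 6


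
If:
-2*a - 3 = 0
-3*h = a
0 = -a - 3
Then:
No Solution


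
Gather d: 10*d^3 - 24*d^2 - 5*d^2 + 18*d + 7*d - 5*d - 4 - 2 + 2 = 10*d^3 - 29*d^2 + 20*d - 4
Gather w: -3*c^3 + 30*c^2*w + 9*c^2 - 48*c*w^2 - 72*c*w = -3*c^3 + 9*c^2 - 48*c*w^2 + w*(30*c^2 - 72*c)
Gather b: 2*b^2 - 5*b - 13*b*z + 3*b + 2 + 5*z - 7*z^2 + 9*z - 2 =2*b^2 + b*(-13*z - 2) - 7*z^2 + 14*z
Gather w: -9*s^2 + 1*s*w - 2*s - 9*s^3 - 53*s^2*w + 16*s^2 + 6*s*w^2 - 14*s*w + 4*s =-9*s^3 + 7*s^2 + 6*s*w^2 + 2*s + w*(-53*s^2 - 13*s)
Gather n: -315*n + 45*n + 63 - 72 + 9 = -270*n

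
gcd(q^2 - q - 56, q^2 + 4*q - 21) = q + 7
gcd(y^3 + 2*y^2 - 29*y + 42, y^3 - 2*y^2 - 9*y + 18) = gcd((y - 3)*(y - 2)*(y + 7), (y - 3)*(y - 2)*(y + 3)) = y^2 - 5*y + 6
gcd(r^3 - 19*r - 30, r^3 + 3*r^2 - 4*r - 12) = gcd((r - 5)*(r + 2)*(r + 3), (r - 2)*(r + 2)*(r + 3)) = r^2 + 5*r + 6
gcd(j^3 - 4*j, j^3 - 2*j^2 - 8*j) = j^2 + 2*j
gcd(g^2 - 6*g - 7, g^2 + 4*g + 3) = g + 1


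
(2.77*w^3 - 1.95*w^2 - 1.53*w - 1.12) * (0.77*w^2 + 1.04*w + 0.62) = 2.1329*w^5 + 1.3793*w^4 - 1.4887*w^3 - 3.6626*w^2 - 2.1134*w - 0.6944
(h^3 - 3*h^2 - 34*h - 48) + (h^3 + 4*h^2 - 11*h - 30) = 2*h^3 + h^2 - 45*h - 78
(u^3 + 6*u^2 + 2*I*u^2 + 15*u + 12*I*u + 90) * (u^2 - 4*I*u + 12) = u^5 + 6*u^4 - 2*I*u^4 + 35*u^3 - 12*I*u^3 + 210*u^2 - 36*I*u^2 + 180*u - 216*I*u + 1080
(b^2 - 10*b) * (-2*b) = -2*b^3 + 20*b^2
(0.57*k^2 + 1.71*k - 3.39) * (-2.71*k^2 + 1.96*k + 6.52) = -1.5447*k^4 - 3.5169*k^3 + 16.2549*k^2 + 4.5048*k - 22.1028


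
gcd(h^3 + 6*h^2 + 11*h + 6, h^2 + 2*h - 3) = h + 3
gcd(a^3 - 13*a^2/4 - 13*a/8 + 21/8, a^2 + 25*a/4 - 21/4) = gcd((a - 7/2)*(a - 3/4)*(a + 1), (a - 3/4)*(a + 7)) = a - 3/4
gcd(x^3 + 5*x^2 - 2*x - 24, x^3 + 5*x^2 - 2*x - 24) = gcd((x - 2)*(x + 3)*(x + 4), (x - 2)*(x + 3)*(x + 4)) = x^3 + 5*x^2 - 2*x - 24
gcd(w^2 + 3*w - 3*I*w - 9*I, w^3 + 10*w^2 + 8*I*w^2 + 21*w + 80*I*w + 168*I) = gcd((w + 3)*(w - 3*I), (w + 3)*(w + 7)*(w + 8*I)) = w + 3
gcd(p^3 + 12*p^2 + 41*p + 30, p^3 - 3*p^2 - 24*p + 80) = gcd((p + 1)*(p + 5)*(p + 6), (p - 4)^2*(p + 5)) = p + 5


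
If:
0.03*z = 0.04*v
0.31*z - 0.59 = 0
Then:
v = 1.43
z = 1.90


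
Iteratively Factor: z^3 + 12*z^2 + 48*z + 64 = (z + 4)*(z^2 + 8*z + 16) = (z + 4)^2*(z + 4)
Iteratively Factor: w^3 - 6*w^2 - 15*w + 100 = (w - 5)*(w^2 - w - 20) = (w - 5)^2*(w + 4)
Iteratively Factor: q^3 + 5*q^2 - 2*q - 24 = (q - 2)*(q^2 + 7*q + 12) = (q - 2)*(q + 4)*(q + 3)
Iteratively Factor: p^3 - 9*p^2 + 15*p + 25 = (p - 5)*(p^2 - 4*p - 5) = (p - 5)*(p + 1)*(p - 5)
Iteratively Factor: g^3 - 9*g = (g + 3)*(g^2 - 3*g) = (g - 3)*(g + 3)*(g)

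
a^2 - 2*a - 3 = (a - 3)*(a + 1)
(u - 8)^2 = u^2 - 16*u + 64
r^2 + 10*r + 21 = (r + 3)*(r + 7)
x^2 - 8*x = x*(x - 8)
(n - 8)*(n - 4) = n^2 - 12*n + 32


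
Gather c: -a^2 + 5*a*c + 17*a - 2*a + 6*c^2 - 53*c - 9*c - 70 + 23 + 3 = -a^2 + 15*a + 6*c^2 + c*(5*a - 62) - 44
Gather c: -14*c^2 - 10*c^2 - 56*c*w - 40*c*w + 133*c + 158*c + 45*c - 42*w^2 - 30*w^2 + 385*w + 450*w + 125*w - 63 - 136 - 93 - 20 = -24*c^2 + c*(336 - 96*w) - 72*w^2 + 960*w - 312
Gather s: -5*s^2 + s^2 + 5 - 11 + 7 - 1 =-4*s^2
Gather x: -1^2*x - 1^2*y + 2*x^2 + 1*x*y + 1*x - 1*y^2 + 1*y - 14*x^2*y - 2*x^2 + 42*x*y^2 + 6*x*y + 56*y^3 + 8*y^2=-14*x^2*y + x*(42*y^2 + 7*y) + 56*y^3 + 7*y^2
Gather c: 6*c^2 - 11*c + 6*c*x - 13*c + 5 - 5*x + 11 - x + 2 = 6*c^2 + c*(6*x - 24) - 6*x + 18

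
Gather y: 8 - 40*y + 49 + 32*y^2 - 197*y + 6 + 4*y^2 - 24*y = 36*y^2 - 261*y + 63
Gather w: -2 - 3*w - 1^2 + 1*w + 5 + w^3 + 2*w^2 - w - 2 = w^3 + 2*w^2 - 3*w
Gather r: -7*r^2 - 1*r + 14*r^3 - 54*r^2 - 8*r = 14*r^3 - 61*r^2 - 9*r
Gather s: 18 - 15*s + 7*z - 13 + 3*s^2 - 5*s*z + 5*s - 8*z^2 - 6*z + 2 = 3*s^2 + s*(-5*z - 10) - 8*z^2 + z + 7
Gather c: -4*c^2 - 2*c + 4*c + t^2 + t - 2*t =-4*c^2 + 2*c + t^2 - t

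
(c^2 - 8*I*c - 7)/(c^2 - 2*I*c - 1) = (c - 7*I)/(c - I)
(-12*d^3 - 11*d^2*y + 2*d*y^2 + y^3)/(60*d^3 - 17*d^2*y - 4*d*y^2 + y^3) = (d + y)/(-5*d + y)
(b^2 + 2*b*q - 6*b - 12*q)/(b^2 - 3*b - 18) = (b + 2*q)/(b + 3)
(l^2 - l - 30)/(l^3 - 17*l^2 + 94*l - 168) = (l + 5)/(l^2 - 11*l + 28)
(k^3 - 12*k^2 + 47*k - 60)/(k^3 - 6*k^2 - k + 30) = (k - 4)/(k + 2)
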